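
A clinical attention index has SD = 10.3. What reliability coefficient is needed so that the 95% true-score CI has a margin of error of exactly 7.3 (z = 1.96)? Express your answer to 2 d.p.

0.87

SEM needed = half-width / z = 7.3/1.96 ≃ 3.7245
r = 1 − (3.7245/10.3)² ≃ 1 − 0.1308 ≃ 0.8692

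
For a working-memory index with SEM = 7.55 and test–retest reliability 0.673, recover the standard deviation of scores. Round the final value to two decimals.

13.20

SD = SEM / √(1 − r) = 7.55 / √0.32700 ≈ 7.55 / 0.57184 ≈ 13.20301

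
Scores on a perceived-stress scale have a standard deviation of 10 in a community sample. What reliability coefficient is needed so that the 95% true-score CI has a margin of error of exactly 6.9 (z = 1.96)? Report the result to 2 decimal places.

SEM needed = half-width / z = 6.9/1.96 ≈ 3.520
Required reliability = 1 − (SEM/SD)² = 1 − 0.124 ≈ 0.876

0.88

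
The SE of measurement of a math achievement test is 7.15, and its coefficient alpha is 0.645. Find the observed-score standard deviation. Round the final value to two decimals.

SD = 7.15 / √(1 − 0.645) ≈ 12.000

12.00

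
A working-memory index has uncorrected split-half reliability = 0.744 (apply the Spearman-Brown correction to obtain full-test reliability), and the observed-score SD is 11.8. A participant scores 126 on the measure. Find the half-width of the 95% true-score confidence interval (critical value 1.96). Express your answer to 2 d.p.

8.86

Full-length reliability (Spearman-Brown) = 2(0.744)/(1+0.744) ≈ 0.853
SEM = 11.800 * √(1 − 0.853) = 11.800 * √0.147 ≈ 11.800 * 0.383 ≈ 4.521
Half-width = 1.96*4.521 ≈ 8.861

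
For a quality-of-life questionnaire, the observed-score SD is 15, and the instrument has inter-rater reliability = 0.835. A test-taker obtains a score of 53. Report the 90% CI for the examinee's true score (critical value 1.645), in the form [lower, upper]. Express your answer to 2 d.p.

SEM = 15.000 * √(1 − 0.835) = 15.000 * √0.165 ≈ 15.000 * 0.406 ≈ 6.093
Half-width = 1.645*6.093 ≈ 10.023
90% CI: 53 ± 10.023 = [42.977, 63.023]

[42.98, 63.02]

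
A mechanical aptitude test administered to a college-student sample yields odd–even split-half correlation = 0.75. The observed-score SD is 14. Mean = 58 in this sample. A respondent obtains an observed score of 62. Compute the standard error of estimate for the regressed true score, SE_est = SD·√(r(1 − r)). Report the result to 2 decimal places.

4.90

Spearman-Brown: r = 2(0.75) / (1 + 0.75) = 1.500 / 1.750 ≃ 0.857
SE_est = 14.000·√(0.857·0.143) ≃ 4.899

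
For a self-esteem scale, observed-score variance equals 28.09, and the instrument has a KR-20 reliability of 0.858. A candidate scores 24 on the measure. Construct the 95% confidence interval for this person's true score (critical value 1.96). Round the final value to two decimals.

[20.09, 27.91]

SD = √28.09 = 5.30000
SEM = 5.30000 * √(1 − 0.85800) = 5.30000 * √0.14200 ≃ 5.30000 * 0.37683 ≃ 1.99719
1.96 * SEM ≃ 3.91450
95% CI: 24 ± 3.91450 = [20.08550, 27.91450]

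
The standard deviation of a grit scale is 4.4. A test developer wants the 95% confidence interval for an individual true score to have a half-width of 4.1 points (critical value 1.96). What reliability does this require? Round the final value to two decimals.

0.77

Required SEM = 4.1 / 1.96 ≈ 2.09184
r = 1 − (2.09184/4.4)² ≈ 1 − 0.22602 ≈ 0.77398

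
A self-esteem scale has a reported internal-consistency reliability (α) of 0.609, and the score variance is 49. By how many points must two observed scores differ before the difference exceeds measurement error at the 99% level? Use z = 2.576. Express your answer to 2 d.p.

15.95

SD = √49 = 7.000
SEM = 7.000·√(1 − 0.609) ≃ 4.377
SE_diff = SEM · √2 ≃ 4.377 · 1.414 ≃ 6.190
Smallest detectable difference = 2.576·6.190 ≃ 15.946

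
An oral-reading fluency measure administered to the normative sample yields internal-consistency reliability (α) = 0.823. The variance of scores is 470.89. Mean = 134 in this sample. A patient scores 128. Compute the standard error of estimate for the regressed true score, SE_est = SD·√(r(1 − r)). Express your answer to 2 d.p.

8.28

σ = 470.89^(1/2) = 21.700
SE_est = SD * √(r(1 − r)) = 21.700 * √0.146 ≃ 21.700 * 0.382 ≃ 8.282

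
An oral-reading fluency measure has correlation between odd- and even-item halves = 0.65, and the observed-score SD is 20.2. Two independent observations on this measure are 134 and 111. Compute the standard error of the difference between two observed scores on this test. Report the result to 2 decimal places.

13.16

Spearman-Brown: r = 2(0.65) / (1 + 0.65) = 1.3000 / 1.6500 ≈ 0.7879
The standard error of measurement is 20.2000×√(1 − 0.7879) ≈ 20.2000×0.4606 ≈ 9.3034.
SE_diff = √2 × SEM ≈ 13.1570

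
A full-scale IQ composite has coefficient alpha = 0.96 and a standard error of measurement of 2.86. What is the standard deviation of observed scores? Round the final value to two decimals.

14.30

σ = SEM·(1 − r)^(−1/2) ≈ 2.86*5.0000 ≈ 14.3000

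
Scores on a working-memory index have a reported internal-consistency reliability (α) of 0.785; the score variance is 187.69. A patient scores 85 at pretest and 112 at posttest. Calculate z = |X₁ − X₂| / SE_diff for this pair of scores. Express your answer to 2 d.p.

SD = √187.69 = 13.700
SEM = 13.700 * √(1 − 0.785) = 13.700 * √0.215 ≈ 13.700 * 0.464 ≈ 6.352
Standard error of the difference = 6.352·√2 ≈ 8.984
z = |85 − 112| / 8.984 = 27 / 8.984 ≈ 3.005

3.01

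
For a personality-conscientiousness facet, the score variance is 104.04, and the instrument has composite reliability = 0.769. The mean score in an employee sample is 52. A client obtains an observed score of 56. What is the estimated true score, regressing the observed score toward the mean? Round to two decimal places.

55.08

T̂ = 0.7690(56) + 0.2310(52) ≃ 55.0760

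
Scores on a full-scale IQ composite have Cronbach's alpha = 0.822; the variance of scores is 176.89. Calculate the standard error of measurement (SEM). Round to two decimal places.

SD = √176.89 = 13.3000
SEM = 13.3000 × √(1 − 0.8220) = 13.3000 × √0.1780 ≈ 13.3000 × 0.4219 ≈ 5.6113

5.61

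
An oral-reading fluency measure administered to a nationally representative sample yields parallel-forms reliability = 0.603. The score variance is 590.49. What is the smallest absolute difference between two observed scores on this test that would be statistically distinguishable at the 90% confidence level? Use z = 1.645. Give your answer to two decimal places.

35.62

SD = √590.49 ≈ 24.300
SEM = 24.300 · √(1 − 0.603) = 24.300 · √0.397 ≈ 24.300 · 0.630 ≈ 15.311
SE_diff = SEM · √2 ≈ 15.311 · 1.414 ≈ 21.653
Smallest detectable difference = 1.645·21.653 ≈ 35.619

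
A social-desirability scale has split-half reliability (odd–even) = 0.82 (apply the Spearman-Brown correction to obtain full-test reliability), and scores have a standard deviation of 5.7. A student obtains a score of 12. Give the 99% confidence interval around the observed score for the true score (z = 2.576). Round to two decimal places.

[7.38, 16.62]

Spearman-Brown: r = 2(0.82) / (1 + 0.82) = 1.64000 / 1.82000 ≈ 0.90110
The standard error of measurement is 5.70000×√(1 − 0.90110) ≈ 5.70000×0.31449 ≈ 1.79257.
Half-width = 2.576×1.79257 ≈ 4.61765
99% CI: 12 ± 4.61765 = [7.38235, 16.61765]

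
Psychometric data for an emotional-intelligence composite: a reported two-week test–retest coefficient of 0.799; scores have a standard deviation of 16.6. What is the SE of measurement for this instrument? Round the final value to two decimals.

7.44

The standard error of measurement is 16.60000*√(1 − 0.79900) ≈ 16.60000*0.44833 ≈ 7.44228.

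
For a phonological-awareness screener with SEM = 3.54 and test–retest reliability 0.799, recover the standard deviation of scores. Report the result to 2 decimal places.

7.90

SD = 3.54 / √(1 − 0.799) ≈ 7.89597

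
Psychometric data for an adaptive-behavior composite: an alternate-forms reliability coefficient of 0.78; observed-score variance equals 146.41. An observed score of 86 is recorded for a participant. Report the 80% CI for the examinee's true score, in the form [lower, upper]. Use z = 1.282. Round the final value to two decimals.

[78.72, 93.28]

σ = 146.41^(1/2) = 12.1000
SEM = 12.1000 × √(1 − 0.7800) = 12.1000 × √0.2200 ≈ 12.1000 × 0.4690 ≈ 5.6754
1.282 × SEM ≈ 7.2759
Interval: (78.7241, 93.2759)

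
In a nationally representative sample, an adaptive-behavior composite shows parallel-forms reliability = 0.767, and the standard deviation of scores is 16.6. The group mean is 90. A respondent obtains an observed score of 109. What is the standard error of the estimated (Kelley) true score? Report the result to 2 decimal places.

7.02

SE_est = SD × √(r(1 − r)) = 16.6000 × √0.1787 ≈ 16.6000 × 0.4227 ≈ 7.0175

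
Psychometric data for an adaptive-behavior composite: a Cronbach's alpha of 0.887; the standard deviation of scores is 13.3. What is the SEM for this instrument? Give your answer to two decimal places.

4.47

SEM = 13.30000 × √(1 − 0.88700) = 13.30000 × √0.11300 ≈ 13.30000 × 0.33615 ≈ 4.47086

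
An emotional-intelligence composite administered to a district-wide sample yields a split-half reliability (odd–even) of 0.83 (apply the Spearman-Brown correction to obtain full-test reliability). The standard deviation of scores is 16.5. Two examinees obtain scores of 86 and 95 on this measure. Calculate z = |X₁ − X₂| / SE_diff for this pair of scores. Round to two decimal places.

1.27

r_full = 2·0.83 / (1 + 0.83) ≈ 0.9071
SEM = 16.5000 * √(1 − 0.9071) = 16.5000 * √0.0929 ≈ 16.5000 * 0.3048 ≈ 5.0290
SE_diff = √2 * SEM ≈ 7.1121
z = 9 / 7.1121 ≈ 1.2654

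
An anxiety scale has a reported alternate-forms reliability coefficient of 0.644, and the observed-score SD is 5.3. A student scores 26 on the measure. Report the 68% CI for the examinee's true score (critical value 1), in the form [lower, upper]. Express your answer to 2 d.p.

[22.84, 29.16]

The standard error of measurement is 5.3000*√(1 − 0.6440) ≃ 5.3000*0.5967 ≃ 3.1623.
Half-width = 1*3.1623 ≃ 3.1623
Interval: (22.8377, 29.1623)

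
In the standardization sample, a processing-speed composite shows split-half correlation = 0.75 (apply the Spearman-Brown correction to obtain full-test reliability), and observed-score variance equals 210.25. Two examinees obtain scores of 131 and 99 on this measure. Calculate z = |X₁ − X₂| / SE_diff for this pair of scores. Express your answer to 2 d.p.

4.13

SD = √210.25 = 14.5000
Full-length reliability (Spearman-Brown) = 2(0.75)/(1+0.75) ≃ 0.8571
The standard error of measurement is 14.5000×√(1 − 0.8571) ≃ 14.5000×0.3780 ≃ 5.4805.
SE_diff = √2 × SEM ≃ 7.7506
z = |131 − 99| / 7.7506 = 32 / 7.7506 ≃ 4.1287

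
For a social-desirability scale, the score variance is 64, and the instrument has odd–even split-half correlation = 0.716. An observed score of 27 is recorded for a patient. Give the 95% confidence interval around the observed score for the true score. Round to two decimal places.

SD = √64 = 8.0000
Spearman-Brown: r = 2(0.716) / (1 + 0.716) = 1.4320 / 1.7160 ≈ 0.8345
SEM = 8.0000×√(1 − 0.8345) ≈ 3.2545
1.96 × SEM ≈ 6.3789
CI = 27 ± 6.3789 → [20.6211, 33.3789]

[20.62, 33.38]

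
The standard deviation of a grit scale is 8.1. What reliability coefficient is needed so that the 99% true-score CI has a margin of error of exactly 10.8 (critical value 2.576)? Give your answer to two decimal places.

0.73

Required SEM = 10.8 / 2.576 ≃ 4.193
Required reliability = 1 − (SEM/SD)² = 1 − 0.268 ≃ 0.732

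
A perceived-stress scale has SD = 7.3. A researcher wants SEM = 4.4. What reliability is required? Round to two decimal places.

Required reliability = 1 − (SEM/SD)² = 1 − 0.363 ≈ 0.637

0.64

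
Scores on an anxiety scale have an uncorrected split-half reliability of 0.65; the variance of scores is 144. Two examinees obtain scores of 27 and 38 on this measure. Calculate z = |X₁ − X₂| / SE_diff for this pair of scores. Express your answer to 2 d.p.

1.41

σ = 144^(1/2) = 12.000
Spearman-Brown: r = 2(0.65) / (1 + 0.65) = 1.300 / 1.650 ≈ 0.788
SEM = 12.000 · √(1 − 0.788) = 12.000 · √0.212 ≈ 12.000 · 0.461 ≈ 5.527
Standard error of the difference = 5.527·√2 ≈ 7.816
z = 11 / 7.816 ≈ 1.407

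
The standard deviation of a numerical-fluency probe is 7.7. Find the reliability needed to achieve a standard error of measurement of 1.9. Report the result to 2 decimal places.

0.94

r = 1 − (SEM / SD)² = 1 − (1.9000 / 7.7)² ≈ 1 − 0.0609 ≈ 0.9391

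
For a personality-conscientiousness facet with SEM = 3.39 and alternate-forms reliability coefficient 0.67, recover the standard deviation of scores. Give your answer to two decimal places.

σ = SEM·(1 − r)^(−1/2) ≈ 3.39×1.7408 ≈ 5.9012

5.90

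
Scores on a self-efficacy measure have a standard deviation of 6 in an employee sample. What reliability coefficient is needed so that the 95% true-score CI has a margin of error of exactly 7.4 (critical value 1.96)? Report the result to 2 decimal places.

0.60

Required SEM = 7.4 / 1.96 ≈ 3.7755
Required reliability = 1 − (SEM/SD)² = 1 − 0.3960 ≈ 0.6040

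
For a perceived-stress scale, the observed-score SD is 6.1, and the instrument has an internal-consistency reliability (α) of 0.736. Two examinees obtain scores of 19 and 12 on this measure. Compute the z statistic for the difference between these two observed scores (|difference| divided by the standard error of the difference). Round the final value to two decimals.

1.58

SEM = 6.100 * √(1 − 0.736) = 6.100 * √0.264 ≈ 6.100 * 0.514 ≈ 3.134
SE_diff = SEM * √2 ≈ 3.134 * 1.414 ≈ 4.432
z = |19 − 12| / 4.432 = 7 / 4.432 ≈ 1.579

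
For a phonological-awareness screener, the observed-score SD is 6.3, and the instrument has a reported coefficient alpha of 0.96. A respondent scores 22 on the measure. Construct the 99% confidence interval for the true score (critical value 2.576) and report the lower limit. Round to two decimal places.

SEM = 6.3000*√(1 − 0.9600) ≈ 1.2600
Margin = 2.576 * 1.2600 ≈ 3.2458
Lower limit = 22 − 3.2458 ≈ 18.7542

18.75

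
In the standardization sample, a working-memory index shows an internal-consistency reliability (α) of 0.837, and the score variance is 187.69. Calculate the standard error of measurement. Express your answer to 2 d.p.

SD = √187.69 = 13.70000
SEM = 13.70000×√(1 − 0.83700) ≃ 5.53114

5.53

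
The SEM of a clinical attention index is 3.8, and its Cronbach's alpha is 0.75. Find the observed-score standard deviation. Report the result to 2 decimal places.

7.60

σ = SEM·(1 − r)^(−1/2) ≈ 3.8·2.000 ≈ 7.600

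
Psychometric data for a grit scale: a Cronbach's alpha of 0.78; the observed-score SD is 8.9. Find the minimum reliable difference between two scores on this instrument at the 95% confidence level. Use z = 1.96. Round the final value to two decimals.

The standard error of measurement is 8.9000·√(1 − 0.7800) ≃ 8.9000·0.4690 ≃ 4.1745.
SE_diff = √2 · SEM ≃ 5.9036
Smallest detectable difference = 1.96·5.9036 ≃ 11.5710

11.57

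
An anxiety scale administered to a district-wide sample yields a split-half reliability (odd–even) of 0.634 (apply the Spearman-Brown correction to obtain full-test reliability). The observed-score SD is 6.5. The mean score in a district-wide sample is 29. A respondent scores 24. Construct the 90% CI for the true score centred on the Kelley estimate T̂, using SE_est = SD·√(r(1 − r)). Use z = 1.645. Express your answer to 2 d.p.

[20.66, 29.58]

Full-length reliability (Spearman-Brown) = 2(0.634)/(1+0.634) ≃ 0.776
Estimated true score = 0.776×24 + (1 − 0.776)×29 ≃ 25.120
SE_est = 6.500·√[r(1 − r)] ≃ 2.710
90% CI: 25.120 ± 4.458 ≃ (20.662, 29.578)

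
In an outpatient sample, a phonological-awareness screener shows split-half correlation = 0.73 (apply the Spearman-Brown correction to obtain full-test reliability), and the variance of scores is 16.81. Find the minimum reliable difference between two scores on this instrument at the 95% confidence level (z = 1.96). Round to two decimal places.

SD = √16.81 = 4.100
Spearman-Brown: r = 2(0.73) / (1 + 0.73) = 1.460 / 1.730 ≈ 0.844
SEM = 4.100 * √(1 − 0.844) = 4.100 * √0.156 ≈ 4.100 * 0.395 ≈ 1.620
SE_diff = SEM * √2 ≈ 1.620 * 1.414 ≈ 2.291
Smallest detectable difference = 1.96*2.291 ≈ 4.490

4.49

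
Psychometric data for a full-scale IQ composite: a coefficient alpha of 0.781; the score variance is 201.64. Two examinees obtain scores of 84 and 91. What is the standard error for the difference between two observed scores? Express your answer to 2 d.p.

9.40

SD = √201.64 ≈ 14.2000
The standard error of measurement is 14.2000×√(1 − 0.7810) ≈ 14.2000×0.4680 ≈ 6.6452.
SE_diff = √2 × SEM ≈ 9.3978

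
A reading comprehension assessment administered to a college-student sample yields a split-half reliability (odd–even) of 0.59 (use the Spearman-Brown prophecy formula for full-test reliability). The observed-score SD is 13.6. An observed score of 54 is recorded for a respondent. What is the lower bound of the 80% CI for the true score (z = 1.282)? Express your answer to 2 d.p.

r_full = 2·0.59 / (1 + 0.59) ≃ 0.7421
The standard error of measurement is 13.6000·√(1 − 0.7421) ≃ 13.6000·0.5078 ≃ 6.9061.
Margin = 1.282 · 6.9061 ≃ 8.8536
Lower bound: 54 − 8.8536 = 45.1464

45.15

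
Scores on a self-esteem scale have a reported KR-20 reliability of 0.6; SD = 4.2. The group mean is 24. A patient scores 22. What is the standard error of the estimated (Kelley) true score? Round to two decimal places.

2.06

SE_est = 4.200*√(0.600*0.400) ≃ 2.058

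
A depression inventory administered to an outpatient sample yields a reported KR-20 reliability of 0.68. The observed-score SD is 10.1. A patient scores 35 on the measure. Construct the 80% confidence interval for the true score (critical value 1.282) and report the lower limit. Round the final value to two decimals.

27.68

SEM = 10.1000×√(1 − 0.6800) ≈ 5.7134
Half-width = 1.282×5.7134 ≈ 7.3246
Lower bound: 35 − 7.3246 = 27.6754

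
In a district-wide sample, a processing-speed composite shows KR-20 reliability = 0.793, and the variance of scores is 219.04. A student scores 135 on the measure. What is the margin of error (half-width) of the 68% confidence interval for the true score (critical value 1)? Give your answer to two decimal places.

6.73

SD = √219.04 = 14.80000
The standard error of measurement is 14.80000·√(1 − 0.79300) ≈ 14.80000·0.45497 ≈ 6.73359.
Margin = 1 · 6.73359 ≈ 6.73359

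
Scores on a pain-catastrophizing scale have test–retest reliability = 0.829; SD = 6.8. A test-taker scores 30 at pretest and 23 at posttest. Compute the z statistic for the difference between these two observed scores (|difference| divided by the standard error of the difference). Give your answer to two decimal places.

SEM = 6.8000 * √(1 − 0.8290) = 6.8000 * √0.1710 ≈ 6.8000 * 0.4135 ≈ 2.8119
SE_diff = SEM * √2 ≈ 2.8119 * 1.4142 ≈ 3.9767
z = 7 / 3.9767 ≈ 1.7603

1.76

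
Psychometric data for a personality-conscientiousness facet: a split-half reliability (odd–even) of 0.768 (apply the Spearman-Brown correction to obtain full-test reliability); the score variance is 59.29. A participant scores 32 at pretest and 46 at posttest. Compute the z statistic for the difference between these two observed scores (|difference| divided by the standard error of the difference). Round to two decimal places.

SD = √59.29 ≈ 7.7000
r_full = 2·0.768 / (1 + 0.768) ≈ 0.8688
SEM = 7.7000 · √(1 − 0.8688) = 7.7000 · √0.1312 ≈ 7.7000 · 0.3622 ≈ 2.7893
SE_diff = SEM · √2 ≈ 2.7893 · 1.4142 ≈ 3.9447
z = 14 / 3.9447 ≈ 3.5491

3.55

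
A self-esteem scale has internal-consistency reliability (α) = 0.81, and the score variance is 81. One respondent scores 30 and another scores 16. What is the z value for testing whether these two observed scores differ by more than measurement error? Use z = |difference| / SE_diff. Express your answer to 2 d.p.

σ = 81^(1/2) = 9.000
The standard error of measurement is 9.000·√(1 − 0.810) ≈ 9.000·0.436 ≈ 3.923.
SE_diff = SEM · √2 ≈ 3.923 · 1.414 ≈ 5.548
z = |30 − 16| / 5.548 = 14 / 5.548 ≈ 2.523

2.52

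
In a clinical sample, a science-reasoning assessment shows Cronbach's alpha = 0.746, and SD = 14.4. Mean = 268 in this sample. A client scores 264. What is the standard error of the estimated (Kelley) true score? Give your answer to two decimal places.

SE_est = SD · √(r(1 − r)) = 14.400 · √0.189 ≈ 14.400 · 0.435 ≈ 6.268

6.27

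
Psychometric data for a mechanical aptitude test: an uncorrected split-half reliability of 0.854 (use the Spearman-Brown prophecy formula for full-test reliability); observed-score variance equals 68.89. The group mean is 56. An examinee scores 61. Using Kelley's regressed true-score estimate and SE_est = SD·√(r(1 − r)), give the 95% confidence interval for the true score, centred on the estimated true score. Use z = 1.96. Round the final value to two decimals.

[56.22, 64.99]

SD = √68.89 = 8.30000
r_full = 2·0.854 / (1 + 0.854) ≃ 0.92125
Estimated true score = 0.92125×61 + (1 − 0.92125)×56 ≃ 60.60626
SE_est = 8.30000×√(0.92125×0.07875) ≃ 2.23557
CI = 60.60626 ± 1.96 × 2.23557 → [56.22453, 64.98798]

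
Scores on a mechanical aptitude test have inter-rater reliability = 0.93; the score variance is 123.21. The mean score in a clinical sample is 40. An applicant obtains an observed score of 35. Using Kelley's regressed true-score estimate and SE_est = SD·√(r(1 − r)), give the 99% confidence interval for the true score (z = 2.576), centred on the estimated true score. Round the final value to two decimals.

SD = √123.21 ≈ 11.1000
T̂ = 0.9300(35) + 0.0700(40) ≈ 35.3500
SE_est = 11.1000·√[r(1 − r)] ≈ 2.8321
CI = 35.3500 ± 2.576 · 2.8321 → [28.0544, 42.6456]

[28.05, 42.65]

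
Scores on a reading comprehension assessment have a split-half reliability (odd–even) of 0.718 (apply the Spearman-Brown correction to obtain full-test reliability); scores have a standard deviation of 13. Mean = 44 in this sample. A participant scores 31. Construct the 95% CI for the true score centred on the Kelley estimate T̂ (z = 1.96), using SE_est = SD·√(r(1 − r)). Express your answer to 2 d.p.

[23.70, 42.57]

Spearman-Brown: r = 2(0.718) / (1 + 0.718) = 1.43600 / 1.71800 ≈ 0.83586
T̂ = 0.83586(31) + 0.16414(44) ≈ 33.13388
SE_est = SD · √(r(1 − r)) = 13.00000 · √0.13720 ≈ 13.00000 · 0.37041 ≈ 4.81528
CI = 33.13388 ± 1.96 · 4.81528 → [23.69592, 42.57183]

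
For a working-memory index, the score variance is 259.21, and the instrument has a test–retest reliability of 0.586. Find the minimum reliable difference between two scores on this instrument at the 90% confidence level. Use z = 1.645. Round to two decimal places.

24.10

σ = 259.21^(1/2) = 16.1000
SEM = 16.1000 × √(1 − 0.5860) = 16.1000 × √0.4140 ≈ 16.1000 × 0.6434 ≈ 10.3592
SE_diff = SEM × √2 ≈ 10.3592 × 1.4142 ≈ 14.6501
Smallest detectable difference = 1.645×14.6501 ≈ 24.0994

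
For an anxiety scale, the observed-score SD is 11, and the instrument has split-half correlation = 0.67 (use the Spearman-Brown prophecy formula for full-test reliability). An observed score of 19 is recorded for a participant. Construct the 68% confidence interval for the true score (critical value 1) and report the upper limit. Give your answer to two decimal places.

23.89

Spearman-Brown: r = 2(0.67) / (1 + 0.67) = 1.34000 / 1.67000 ≈ 0.80240
SEM = 11.00000 * √(1 − 0.80240) = 11.00000 * √0.19760 ≈ 11.00000 * 0.44453 ≈ 4.88980
1 * SEM ≈ 4.88980
Upper bound: 19 + 4.88980 = 23.88980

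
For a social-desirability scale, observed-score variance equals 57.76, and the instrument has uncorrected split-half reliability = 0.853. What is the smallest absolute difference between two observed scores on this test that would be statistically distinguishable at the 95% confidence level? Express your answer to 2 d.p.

5.93

SD = √57.76 = 7.60000
Full-length reliability (Spearman-Brown) = 2(0.853)/(1+0.853) ≈ 0.92067
SEM = 7.60000 * √(1 − 0.92067) = 7.60000 * √0.07933 ≈ 7.60000 * 0.28166 ≈ 2.14060
Standard error of the difference = 2.14060·√2 ≈ 3.02726
Smallest detectable difference = 1.96*3.02726 ≈ 5.93343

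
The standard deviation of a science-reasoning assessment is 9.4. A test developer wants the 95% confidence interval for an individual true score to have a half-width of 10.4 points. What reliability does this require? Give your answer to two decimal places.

Required SEM = 10.4 / 1.96 ≈ 5.3061
r = 1 − (SEM / SD)² = 1 − (5.3061 / 9.4)² ≈ 1 − 0.3186 ≈ 0.6814

0.68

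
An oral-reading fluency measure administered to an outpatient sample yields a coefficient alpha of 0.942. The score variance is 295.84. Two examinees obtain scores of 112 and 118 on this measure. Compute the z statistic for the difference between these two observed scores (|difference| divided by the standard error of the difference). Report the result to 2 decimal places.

1.02

SD = √295.84 ≈ 17.200
The standard error of measurement is 17.200·√(1 − 0.942) ≈ 17.200·0.241 ≈ 4.142.
SE_diff = SEM · √2 ≈ 4.142 · 1.414 ≈ 5.858
z = |112 − 118| / 5.858 = 6 / 5.858 ≈ 1.024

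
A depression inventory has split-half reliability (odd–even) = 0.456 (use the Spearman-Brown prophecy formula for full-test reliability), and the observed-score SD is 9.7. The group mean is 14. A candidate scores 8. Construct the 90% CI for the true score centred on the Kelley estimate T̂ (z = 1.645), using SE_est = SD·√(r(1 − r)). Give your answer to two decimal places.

[2.52, 17.96]

r_full = 2·0.456 / (1 + 0.456) ≈ 0.6264
T̂ = r·X + (1 − r)·M = 0.6264×8 + 0.3736×14 ≈ 5.0110 + 5.2308 ≈ 10.2418
SE_est = 9.7000·√[r(1 − r)] ≈ 4.6925
90% CI: 10.2418 ± 7.7192 ≈ (2.5225, 17.9610)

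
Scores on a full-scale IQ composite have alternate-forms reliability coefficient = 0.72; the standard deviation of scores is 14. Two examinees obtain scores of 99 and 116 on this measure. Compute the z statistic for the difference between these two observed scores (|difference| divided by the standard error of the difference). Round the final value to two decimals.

SEM = 14.000 * √(1 − 0.720) = 14.000 * √0.280 ≃ 14.000 * 0.529 ≃ 7.408
SE_diff = √2 * SEM ≃ 10.477
z = 17 / 10.477 ≃ 1.623

1.62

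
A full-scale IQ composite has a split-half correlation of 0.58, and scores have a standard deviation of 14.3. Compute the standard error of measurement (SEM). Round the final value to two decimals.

7.37

Spearman-Brown: r = 2(0.58) / (1 + 0.58) = 1.160 / 1.580 ≈ 0.734
The standard error of measurement is 14.300·√(1 − 0.734) ≈ 14.300·0.516 ≈ 7.373.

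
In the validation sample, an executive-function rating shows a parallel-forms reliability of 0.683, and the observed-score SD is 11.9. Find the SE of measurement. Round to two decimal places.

6.70

SEM = 11.9000*√(1 − 0.6830) ≈ 6.7000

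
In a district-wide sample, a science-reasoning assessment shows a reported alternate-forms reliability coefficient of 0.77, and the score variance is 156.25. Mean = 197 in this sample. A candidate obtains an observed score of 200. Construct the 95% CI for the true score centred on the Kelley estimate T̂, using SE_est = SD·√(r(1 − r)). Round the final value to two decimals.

SD = √156.25 ≈ 12.500
T̂ = 0.770(200) + 0.230(197) ≈ 199.310
SE_est = SD · √(r(1 − r)) = 12.500 · √0.177 ≈ 12.500 · 0.421 ≈ 5.260
CI = 199.310 ± 1.96 · 5.260 → [189.000, 209.620]

[189.00, 209.62]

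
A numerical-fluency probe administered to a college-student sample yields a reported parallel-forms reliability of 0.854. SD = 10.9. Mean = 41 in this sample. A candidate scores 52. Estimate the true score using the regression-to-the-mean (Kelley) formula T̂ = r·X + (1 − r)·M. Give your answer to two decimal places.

Estimated true score = 0.85400×52 + (1 − 0.85400)×41 ≈ 50.39400

50.39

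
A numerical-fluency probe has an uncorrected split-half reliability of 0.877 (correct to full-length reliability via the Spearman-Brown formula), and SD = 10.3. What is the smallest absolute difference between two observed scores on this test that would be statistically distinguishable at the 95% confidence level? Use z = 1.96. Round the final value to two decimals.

7.31

r_full = 2·0.877 / (1 + 0.877) ≈ 0.9345
SEM = 10.3000 * √(1 − 0.9345) = 10.3000 * √0.0655 ≈ 10.3000 * 0.2560 ≈ 2.6367
SE_diff = SEM * √2 ≈ 2.6367 * 1.4142 ≈ 3.7288
Minimum reliable difference = 1.96 * SE_diff ≈ 1.96 * 3.7288 ≈ 7.3085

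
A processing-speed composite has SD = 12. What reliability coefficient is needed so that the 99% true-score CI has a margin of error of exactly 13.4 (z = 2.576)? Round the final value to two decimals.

0.81

SEM needed = half-width / z = 13.4/2.576 ≃ 5.2019
r = 1 − (5.2019/12)² ≃ 1 − 0.1879 ≃ 0.8121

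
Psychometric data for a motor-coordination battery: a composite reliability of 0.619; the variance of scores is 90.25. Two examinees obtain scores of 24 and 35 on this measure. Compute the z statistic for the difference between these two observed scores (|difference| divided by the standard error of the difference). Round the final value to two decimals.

σ = 90.25^(1/2) = 9.500
SEM = 9.500*√(1 − 0.619) ≃ 5.864
SE_diff = SEM * √2 ≃ 5.864 * 1.414 ≃ 8.293
z = 11 / 8.293 ≃ 1.326

1.33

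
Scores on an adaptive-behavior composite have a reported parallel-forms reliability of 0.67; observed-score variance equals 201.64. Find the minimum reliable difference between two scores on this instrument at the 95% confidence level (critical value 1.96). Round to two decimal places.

22.61

SD = √201.64 = 14.200
SEM = 14.200 × √(1 − 0.670) = 14.200 × √0.330 ≈ 14.200 × 0.574 ≈ 8.157
SE_diff = SEM × √2 ≈ 8.157 × 1.414 ≈ 11.536
Minimum reliable difference = 1.96 × SE_diff ≈ 1.96 × 11.536 ≈ 22.611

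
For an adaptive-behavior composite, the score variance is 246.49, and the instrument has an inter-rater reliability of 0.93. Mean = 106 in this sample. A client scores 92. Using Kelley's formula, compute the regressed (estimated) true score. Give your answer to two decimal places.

92.98

Estimated true score = 0.93000*92 + (1 − 0.93000)*106 ≈ 92.98000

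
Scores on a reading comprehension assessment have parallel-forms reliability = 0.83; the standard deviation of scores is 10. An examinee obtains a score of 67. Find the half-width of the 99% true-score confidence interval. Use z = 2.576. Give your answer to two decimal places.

10.62

SEM = 10.000×√(1 − 0.830) ≈ 4.123
Margin = 2.576 × 4.123 ≈ 10.621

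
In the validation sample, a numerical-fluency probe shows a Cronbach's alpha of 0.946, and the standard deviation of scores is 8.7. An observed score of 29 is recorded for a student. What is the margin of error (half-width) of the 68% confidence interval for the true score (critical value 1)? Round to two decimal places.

2.02

SEM = 8.700 * √(1 − 0.946) = 8.700 * √0.054 ≃ 8.700 * 0.232 ≃ 2.022
Margin = 1 * 2.022 ≃ 2.022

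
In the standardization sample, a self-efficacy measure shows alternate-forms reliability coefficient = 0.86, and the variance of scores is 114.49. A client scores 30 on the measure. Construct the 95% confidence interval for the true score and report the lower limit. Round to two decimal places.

22.15

SD = √114.49 ≃ 10.70000
SEM = 10.70000·√(1 − 0.86000) ≃ 4.00357
1.96 · SEM ≃ 7.84700
Lower limit = 30 − 7.84700 ≃ 22.15300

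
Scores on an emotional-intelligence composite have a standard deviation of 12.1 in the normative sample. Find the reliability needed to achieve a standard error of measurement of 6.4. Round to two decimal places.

0.72

r = 1 − (6.4000/12.1)² ≃ 1 − 0.2798 ≃ 0.7202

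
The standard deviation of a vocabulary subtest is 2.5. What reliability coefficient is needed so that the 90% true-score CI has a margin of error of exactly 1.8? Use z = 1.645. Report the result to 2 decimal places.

0.81

SEM needed = half-width / z = 1.8/1.645 ≈ 1.094
Required reliability = 1 − (SEM/SD)² = 1 − 0.192 ≈ 0.808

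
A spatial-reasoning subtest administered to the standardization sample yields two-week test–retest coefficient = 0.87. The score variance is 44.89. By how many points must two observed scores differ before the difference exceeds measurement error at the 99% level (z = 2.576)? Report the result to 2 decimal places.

SD = √44.89 = 6.700
SEM = 6.700 × √(1 − 0.870) = 6.700 × √0.130 ≈ 6.700 × 0.361 ≈ 2.416
SE_diff = √2 × SEM ≈ 3.416
Minimum reliable difference = 2.576 × SE_diff ≈ 2.576 × 3.416 ≈ 8.800

8.80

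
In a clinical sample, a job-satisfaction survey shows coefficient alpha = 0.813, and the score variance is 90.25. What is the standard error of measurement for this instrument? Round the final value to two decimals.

SD = √90.25 = 9.50000
SEM = 9.50000·√(1 − 0.81300) ≈ 4.10813

4.11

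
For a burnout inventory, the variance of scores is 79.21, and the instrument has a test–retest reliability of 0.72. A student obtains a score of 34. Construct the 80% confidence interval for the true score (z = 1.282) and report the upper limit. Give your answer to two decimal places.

40.04

SD = √79.21 ≈ 8.900
SEM = 8.900 * √(1 − 0.720) = 8.900 * √0.280 ≈ 8.900 * 0.529 ≈ 4.709
Margin = 1.282 * 4.709 ≈ 6.037
Upper bound: 34 + 6.037 = 40.037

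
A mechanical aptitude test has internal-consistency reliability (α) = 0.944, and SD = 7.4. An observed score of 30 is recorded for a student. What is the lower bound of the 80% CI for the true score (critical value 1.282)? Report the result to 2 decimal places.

27.76

SEM = 7.4000 × √(1 − 0.9440) = 7.4000 × √0.0560 ≈ 7.4000 × 0.2366 ≈ 1.7512
1.282 × SEM ≈ 2.2450
Lower limit = 30 − 2.2450 ≈ 27.7550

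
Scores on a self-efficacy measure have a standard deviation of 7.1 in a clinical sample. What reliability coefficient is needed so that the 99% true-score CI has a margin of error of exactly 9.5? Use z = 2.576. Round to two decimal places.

0.73

Required SEM = 9.5 / 2.576 ≃ 3.6879
r = 1 − (SEM / SD)² = 1 − (3.6879 / 7.1)² ≃ 1 − 0.2698 ≃ 0.7302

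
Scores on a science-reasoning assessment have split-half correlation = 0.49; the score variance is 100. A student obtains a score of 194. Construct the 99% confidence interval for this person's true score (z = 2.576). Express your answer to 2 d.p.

SD = √100 ≈ 10.000
r_full = 2·0.49 / (1 + 0.49) ≈ 0.658
SEM = 10.000×√(1 − 0.658) ≈ 5.850
Half-width = 2.576×5.850 ≈ 15.071
CI = 194 ± 15.071 → [178.929, 209.071]

[178.93, 209.07]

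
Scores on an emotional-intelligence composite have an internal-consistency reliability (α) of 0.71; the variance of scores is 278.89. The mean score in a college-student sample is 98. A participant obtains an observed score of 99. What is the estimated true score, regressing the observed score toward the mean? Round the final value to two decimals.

T̂ = r·X + (1 − r)·M = 0.7100·99 + 0.2900·98 = 70.2900 + 28.4200 ≈ 98.7100

98.71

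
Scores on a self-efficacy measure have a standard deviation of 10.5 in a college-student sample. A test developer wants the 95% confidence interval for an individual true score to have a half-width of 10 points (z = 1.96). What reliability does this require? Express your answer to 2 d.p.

0.76

Required SEM = 10 / 1.96 ≃ 5.102
r = 1 − (SEM / SD)² = 1 − (5.102 / 10.5)² ≃ 1 − 0.236 ≃ 0.764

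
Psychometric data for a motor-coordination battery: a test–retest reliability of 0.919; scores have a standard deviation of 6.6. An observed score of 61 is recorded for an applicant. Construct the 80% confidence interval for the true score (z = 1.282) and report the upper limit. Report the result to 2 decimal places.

63.41

The standard error of measurement is 6.600·√(1 − 0.919) ≃ 6.600·0.285 ≃ 1.878.
1.282 · SEM ≃ 2.408
Upper limit = 61 + 2.408 ≃ 63.408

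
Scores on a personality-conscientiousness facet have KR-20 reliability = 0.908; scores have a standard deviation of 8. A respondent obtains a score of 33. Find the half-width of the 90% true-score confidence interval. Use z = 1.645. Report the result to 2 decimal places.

3.99

SEM = 8.0000 × √(1 − 0.9080) = 8.0000 × √0.0920 ≈ 8.0000 × 0.3033 ≈ 2.4265
Half-width = 1.645×2.4265 ≈ 3.9916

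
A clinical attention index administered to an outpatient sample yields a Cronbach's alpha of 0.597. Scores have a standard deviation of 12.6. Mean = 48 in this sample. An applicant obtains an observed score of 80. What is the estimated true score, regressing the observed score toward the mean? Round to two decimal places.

T̂ = 0.597(80) + 0.403(48) ≃ 67.104

67.10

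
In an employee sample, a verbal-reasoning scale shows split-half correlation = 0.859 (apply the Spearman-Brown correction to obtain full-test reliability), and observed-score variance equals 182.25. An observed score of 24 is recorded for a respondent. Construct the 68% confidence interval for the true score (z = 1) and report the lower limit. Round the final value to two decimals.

SD = √182.25 = 13.500
Full-length reliability (Spearman-Brown) = 2(0.859)/(1+0.859) ≃ 0.924
The standard error of measurement is 13.500*√(1 − 0.924) ≃ 13.500*0.275 ≃ 3.718.
Half-width = 1*3.718 ≃ 3.718
Lower limit = 24 − 3.718 ≃ 20.282

20.28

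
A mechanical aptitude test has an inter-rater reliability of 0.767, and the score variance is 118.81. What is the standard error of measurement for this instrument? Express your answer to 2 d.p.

5.26

SD = √118.81 ≈ 10.9000
SEM = 10.9000 × √(1 − 0.7670) = 10.9000 × √0.2330 ≈ 10.9000 × 0.4827 ≈ 5.2614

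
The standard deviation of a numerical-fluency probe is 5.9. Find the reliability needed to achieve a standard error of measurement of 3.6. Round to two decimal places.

0.63

r = 1 − (3.6000/5.9)² ≈ 1 − 0.3723 ≈ 0.6277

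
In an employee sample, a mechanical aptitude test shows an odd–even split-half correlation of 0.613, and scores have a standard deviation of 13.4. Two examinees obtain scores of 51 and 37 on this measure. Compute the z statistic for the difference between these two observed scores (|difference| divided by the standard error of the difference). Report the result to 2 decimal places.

1.51

Spearman-Brown: r = 2(0.613) / (1 + 0.613) = 1.2260 / 1.6130 ≃ 0.7601
The standard error of measurement is 13.4000×√(1 − 0.7601) ≃ 13.4000×0.4898 ≃ 6.5636.
Standard error of the difference = 6.5636·√2 ≃ 9.2824
z = |51 − 37| / 9.2824 = 14 / 9.2824 ≃ 1.5082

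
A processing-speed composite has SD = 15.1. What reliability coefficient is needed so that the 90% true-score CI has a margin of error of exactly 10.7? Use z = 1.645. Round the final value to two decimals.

0.81

Required SEM = 10.7 / 1.645 ≈ 6.50456
r = 1 − (6.50456/15.1)² ≈ 1 − 0.18556 ≈ 0.81444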